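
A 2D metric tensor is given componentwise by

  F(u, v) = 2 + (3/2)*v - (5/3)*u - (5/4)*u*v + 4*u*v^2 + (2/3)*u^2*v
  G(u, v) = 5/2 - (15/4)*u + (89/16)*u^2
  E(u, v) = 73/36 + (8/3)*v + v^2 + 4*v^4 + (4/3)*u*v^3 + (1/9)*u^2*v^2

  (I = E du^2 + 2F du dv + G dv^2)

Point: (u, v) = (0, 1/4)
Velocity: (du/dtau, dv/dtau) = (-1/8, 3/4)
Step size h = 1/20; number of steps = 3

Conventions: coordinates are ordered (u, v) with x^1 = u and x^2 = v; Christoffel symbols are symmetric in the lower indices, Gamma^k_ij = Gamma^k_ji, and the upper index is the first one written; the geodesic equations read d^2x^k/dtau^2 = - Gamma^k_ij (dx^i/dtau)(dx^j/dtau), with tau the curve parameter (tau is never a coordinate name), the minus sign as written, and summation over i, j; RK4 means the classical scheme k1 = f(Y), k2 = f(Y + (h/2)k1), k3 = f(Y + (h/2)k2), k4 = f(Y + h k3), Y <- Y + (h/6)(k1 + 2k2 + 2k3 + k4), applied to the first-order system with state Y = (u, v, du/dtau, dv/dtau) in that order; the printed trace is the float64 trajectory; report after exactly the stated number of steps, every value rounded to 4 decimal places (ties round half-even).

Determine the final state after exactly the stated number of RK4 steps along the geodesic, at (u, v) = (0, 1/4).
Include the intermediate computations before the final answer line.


f(Y) = (du/dtau, dv/dtau, -Gamma^u_ij Y'^i Y'^j, -Gamma^v_ij Y'^i Y'^j) with the Gammas evaluated at the stage position; h = 0.050000; intermediate values shown to 6 dp
step 0: u = 0.0000, v = 0.2500, du/dtau = -0.1250, dv/dtau = 0.7500
step 1:
  k1: at (u, v) = (0.000000, 0.250000), (du/dtau, dv/dtau) = (-0.125000, 0.750000); Gamma_uuu = 6.344990, Gamma_uuv = 6.758574, Gamma_uvv = 6.536651, Gamma_vuu = -7.402740, Gamma_vuv = -7.170646, Gamma_vvv = -6.209818; k1 = (-0.125000, 0.750000, -2.508774, 2.264195)
  k2: at (u, v) = (-0.003125, 0.268750), (du/dtau, dv/dtau) = (-0.187719, 0.806605); Gamma_uuu = 6.329109, Gamma_uuv = 6.763937, Gamma_uvv = 6.419431, Gamma_vuu = -7.451024, Gamma_vuv = -7.239190, Gamma_vvv = -6.155446; k2 = (-0.187719, 0.806605, -2.351256, 2.075118)
  k3: at (u, v) = (-0.004693, 0.270165), (du/dtau, dv/dtau) = (-0.183781, 0.801878); Gamma_uuu = 6.318235, Gamma_uuv = 6.770157, Gamma_uvv = 6.418739, Gamma_vuu = -7.436246, Gamma_vuv = -7.244425, Gamma_vvv = -6.152494; k3 = (-0.183781, 0.801878, -2.345265, 2.072043)
  k4: at (u, v) = (-0.009189, 0.290094), (du/dtau, dv/dtau) = (-0.242263, 0.853602); Gamma_uuu = 6.270730, Gamma_uuv = 6.760279, Gamma_uvv = 6.277091, Gamma_vuu = -7.448396, Gamma_vuv = -7.295513, Gamma_vvv = -6.068548; k4 = (-0.242263, 0.853602, -2.145754, 1.841552)
  Y <- Y + (h/6)(k1 + 2k2 + 2k3 + k4): u = -0.0093, v = 0.2902, du/dtau = -0.2421, dv/dtau = 0.8533
step 2:
  k1: at (u, v) = (-0.009252, 0.290171), (du/dtau, dv/dtau) = (-0.242063, 0.853334); Gamma_uuu = 6.270131, Gamma_uuv = 6.760343, Gamma_uvv = 6.276719, Gamma_vuu = -7.447719, Gamma_vuv = -7.295607, Gamma_vvv = -6.068158; k1 = (-0.242063, 0.853334, -2.145128, 1.841129)
  k2: at (u, v) = (-0.015304, 0.311505), (du/dtau, dv/dtau) = (-0.295691, 0.899362); Gamma_uuu = 6.182847, Gamma_uuv = 6.727304, Gamma_uvv = 6.102894, Gamma_vuu = -7.414237, Gamma_vuv = -7.320209, Gamma_vvv = -5.945805; k2 = (-0.295691, 0.899362, -1.898895, 1.564151)
  k3: at (u, v) = (-0.016644, 0.312655), (du/dtau, dv/dtau) = (-0.289535, 0.892438); Gamma_uuu = 6.167571, Gamma_uuv = 6.725906, Gamma_uvv = 6.095742, Gamma_vuu = -7.394708, Gamma_vuv = -7.317079, Gamma_vvv = -5.936025; k3 = (-0.289535, 0.892438, -1.896110, 1.566267)
  k4: at (u, v) = (-0.023729, 0.334793), (du/dtau, dv/dtau) = (-0.336869, 0.931647); Gamma_uuu = 6.035638, Gamma_uuv = 6.656088, Gamma_uvv = 5.882035, Gamma_vuu = -7.309833, Gamma_vuv = -7.299499, Gamma_vvv = -5.766396; k4 = (-0.336869, 0.931647, -1.612408, 1.252773)
  Y <- Y + (h/6)(k1 + 2k2 + 2k3 + k4): u = -0.0238, v = 0.3349, du/dtau = -0.3366, dv/dtau = 0.9313
step 3:
  k1: at (u, v) = (-0.023830, 0.334910), (du/dtau, dv/dtau) = (-0.336626, 0.931290); Gamma_uuu = 6.034160, Gamma_uuv = 6.655586, Gamma_uvv = 5.880911, Gamma_vuu = -7.308132, Gamma_vuv = -7.298945, Gamma_vvv = -5.765154; k1 = (-0.336626, 0.931290, -1.611289, 1.251874)
  k2: at (u, v) = (-0.032246, 0.358192), (du/dtau, dv/dtau) = (-0.376908, 0.962587); Gamma_uuu = 5.851460, Gamma_uuv = 6.542729, Gamma_uvv = 5.622970, Gamma_vuu = -7.164089, Gamma_vuv = -7.231335, Gamma_vvv = -5.542612; k2 = (-0.376908, 0.962587, -1.293858, 0.906210)
  k3: at (u, v) = (-0.033253, 0.358974), (du/dtau, dv/dtau) = (-0.368972, 0.953945); Gamma_uuu = 5.835955, Gamma_uuv = 6.536396, Gamma_uvv = 5.613462, Gamma_vuu = -7.144489, Gamma_vuv = -7.222701, Gamma_vvv = -5.530415; k3 = (-0.368972, 0.953945, -1.301471, 0.920912)
  k4: at (u, v) = (-0.042279, 0.382607), (du/dtau, dv/dtau) = (-0.401700, 0.977336); Gamma_uuu = 5.611844, Gamma_uuv = 6.378763, Gamma_uvv = 5.318365, Gamma_vuu = -6.951339, Gamma_vuv = -7.102143, Gamma_vvv = -5.262173; k4 = (-0.401700, 0.977336, -0.977020, 0.571499)
  Y <- Y + (h/6)(k1 + 2k2 + 2k3 + k4): u = -0.0424, v = 0.3828, du/dtau = -0.4015, dv/dtau = 0.9769

Answer: u = -0.0424, v = 0.3828, du/dtau = -0.4015, dv/dtau = 0.9769


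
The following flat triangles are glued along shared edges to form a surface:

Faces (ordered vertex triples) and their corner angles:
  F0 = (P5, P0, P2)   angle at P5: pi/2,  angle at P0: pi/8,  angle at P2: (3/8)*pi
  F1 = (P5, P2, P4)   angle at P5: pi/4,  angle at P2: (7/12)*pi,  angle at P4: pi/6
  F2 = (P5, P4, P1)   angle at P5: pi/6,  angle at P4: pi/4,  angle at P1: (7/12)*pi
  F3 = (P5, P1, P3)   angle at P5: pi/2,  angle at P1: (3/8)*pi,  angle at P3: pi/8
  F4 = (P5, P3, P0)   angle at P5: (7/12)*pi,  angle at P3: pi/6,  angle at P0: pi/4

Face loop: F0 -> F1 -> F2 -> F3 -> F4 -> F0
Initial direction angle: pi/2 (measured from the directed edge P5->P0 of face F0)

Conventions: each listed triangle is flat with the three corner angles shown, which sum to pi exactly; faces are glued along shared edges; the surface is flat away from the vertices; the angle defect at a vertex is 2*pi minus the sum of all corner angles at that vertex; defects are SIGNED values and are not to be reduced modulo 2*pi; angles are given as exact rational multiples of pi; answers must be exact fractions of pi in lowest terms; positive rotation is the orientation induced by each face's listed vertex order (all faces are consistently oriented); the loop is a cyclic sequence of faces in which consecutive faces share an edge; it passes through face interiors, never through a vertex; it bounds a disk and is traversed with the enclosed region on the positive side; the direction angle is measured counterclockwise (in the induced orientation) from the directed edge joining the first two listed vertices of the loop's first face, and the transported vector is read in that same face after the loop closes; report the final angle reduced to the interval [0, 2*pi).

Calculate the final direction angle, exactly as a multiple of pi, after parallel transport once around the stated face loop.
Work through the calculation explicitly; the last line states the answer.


enclosed vertex P5: corner angles sum to 2*pi, defect = 2*pi - 2*pi = 0
adding the enclosed defects to the starting angle (mod 2*pi, induced orientation) gives the holonomy
final angle = pi/2 + 0 = pi/2 (mod 2*pi)

Answer: final direction angle = pi/2


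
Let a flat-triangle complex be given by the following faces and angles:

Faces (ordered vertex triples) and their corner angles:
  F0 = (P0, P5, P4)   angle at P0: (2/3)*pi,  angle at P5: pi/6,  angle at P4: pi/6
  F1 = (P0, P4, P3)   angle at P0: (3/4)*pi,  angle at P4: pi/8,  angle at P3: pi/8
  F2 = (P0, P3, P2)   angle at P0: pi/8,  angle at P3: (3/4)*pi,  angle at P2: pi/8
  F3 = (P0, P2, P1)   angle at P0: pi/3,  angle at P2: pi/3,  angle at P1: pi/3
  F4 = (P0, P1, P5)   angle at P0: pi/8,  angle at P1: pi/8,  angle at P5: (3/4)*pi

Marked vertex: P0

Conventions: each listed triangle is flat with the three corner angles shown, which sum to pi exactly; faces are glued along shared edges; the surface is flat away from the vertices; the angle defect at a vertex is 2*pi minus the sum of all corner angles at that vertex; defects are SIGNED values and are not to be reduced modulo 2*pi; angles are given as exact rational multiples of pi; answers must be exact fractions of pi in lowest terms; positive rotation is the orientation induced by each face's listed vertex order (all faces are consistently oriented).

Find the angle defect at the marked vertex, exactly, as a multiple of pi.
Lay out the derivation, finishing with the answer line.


Sum of corner angles at P0: 2*pi
defect = 2*pi - 2*pi

Answer: defect(P0) = 0


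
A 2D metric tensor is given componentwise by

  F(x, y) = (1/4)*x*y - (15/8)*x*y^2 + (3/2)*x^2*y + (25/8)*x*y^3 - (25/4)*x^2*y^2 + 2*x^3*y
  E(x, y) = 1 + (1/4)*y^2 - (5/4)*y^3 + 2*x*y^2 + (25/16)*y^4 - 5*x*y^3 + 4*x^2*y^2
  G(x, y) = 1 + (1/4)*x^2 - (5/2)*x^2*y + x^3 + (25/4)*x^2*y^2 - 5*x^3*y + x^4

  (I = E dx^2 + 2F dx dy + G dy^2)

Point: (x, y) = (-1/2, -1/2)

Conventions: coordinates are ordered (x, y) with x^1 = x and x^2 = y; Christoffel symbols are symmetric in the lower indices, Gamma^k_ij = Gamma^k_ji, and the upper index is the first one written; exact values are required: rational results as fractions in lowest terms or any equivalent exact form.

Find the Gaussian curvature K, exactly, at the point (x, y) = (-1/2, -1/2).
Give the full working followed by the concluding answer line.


E = 257/256, F = 5/128, G = 89/64, EG - F^2 = 357/256 at the point
E_x = 1/8, E_y = -3/32, F_x = 37/64, F_y = -35/64, G_x = -15/16, G_y = -25/16
E_yy = 23/16, F_xy = -57/32, G_xx = -11/8
The intrinsic route: Brioschi's K = (det M1 - det M2)/(EG - F^2)^2.
M1 = [[-E_yy/2 + F_xy - G_xx/2, E_x/2, F_x - E_y/2], [F_y - G_x/2, E, F], [G_y/2, F, G]] = [[-29/16, 1/16, 5/8], [-5/64, 257/256, 5/128], [-25/32, 5/128, 89/64]]; det M1 = -8333/4096
M2 = [[0, E_y/2, G_x/2], [E_y/2, E, F], [G_x/2, F, G]] = [[0, -3/64, -15/32], [-3/64, 257/256, 5/128], [-15/32, 5/128, 89/64]]; det M2 = -909/4096
det M1 - det M2 = -29/16; K = -29/16 / (357/256)^2 = -118784/127449

Answer: K = -118784/127449


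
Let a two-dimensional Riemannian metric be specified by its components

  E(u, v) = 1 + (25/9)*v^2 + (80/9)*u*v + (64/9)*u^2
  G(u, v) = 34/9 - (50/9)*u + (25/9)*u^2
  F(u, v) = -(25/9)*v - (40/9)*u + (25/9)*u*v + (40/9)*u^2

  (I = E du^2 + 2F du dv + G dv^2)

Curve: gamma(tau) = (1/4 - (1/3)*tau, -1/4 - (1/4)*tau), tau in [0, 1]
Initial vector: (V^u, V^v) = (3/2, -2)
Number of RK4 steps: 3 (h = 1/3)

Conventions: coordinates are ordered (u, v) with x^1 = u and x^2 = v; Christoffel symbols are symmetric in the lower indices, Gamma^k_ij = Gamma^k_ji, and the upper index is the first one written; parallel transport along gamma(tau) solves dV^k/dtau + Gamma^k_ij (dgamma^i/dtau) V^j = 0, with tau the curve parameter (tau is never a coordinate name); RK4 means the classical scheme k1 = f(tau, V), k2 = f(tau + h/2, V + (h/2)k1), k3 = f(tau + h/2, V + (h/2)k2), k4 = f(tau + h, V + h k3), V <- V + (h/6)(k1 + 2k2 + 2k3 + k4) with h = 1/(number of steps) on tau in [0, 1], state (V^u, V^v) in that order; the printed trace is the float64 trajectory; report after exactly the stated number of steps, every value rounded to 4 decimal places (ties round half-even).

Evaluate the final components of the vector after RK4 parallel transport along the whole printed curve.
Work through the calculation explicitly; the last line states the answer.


gamma'(tau) = (-1/3, -1/4); f(tau, V)^k = -Gamma^k_ij(gamma(tau)) gamma'^i(tau) V^j; h = 1/3; intermediate values shown to 6 dp
curve data and Christoffel symbols at the stage parameters:
  tau = 0.000000: gamma = (0.250000, -0.250000), gamma' = (-0.333333, -0.250000); Gamma_uuu = 0.253968, Gamma_uuv = 0.158730, Gamma_uvv = 0.000000, Gamma_vuu = -1.269841, Gamma_vuv = -0.793651, Gamma_vvv = 0.000000
  tau = 0.166667: gamma = (0.194444, -0.291667), gamma' = (-0.333333, -0.250000); Gamma_uuu = 0.030825, Gamma_uuv = 0.019265, Gamma_uvv = 0.000000, Gamma_vuu = -1.277015, Gamma_vuv = -0.798135, Gamma_vvv = 0.000000
  tau = 0.333333: gamma = (0.138889, -0.333333), gamma' = (-0.333333, -0.250000); Gamma_uuu = -0.159605, Gamma_uuv = -0.099753, Gamma_uvv = 0.000000, Gamma_vuu = -1.236942, Gamma_vuv = -0.773089, Gamma_vvv = 0.000000
  tau = 0.500000: gamma = (0.083333, -0.375000), gamma' = (-0.333333, -0.250000); Gamma_uuu = -0.307200, Gamma_uuv = -0.192000, Gamma_uvv = 0.000000, Gamma_vuu = -1.165241, Gamma_vuv = -0.728276, Gamma_vvv = 0.000000
  tau = 0.666667: gamma = (0.027778, -0.416667), gamma' = (-0.333333, -0.250000); Gamma_uuu = -0.412502, Gamma_uuv = -0.257814, Gamma_uvv = 0.000000, Gamma_vuu = -1.077430, Gamma_vuv = -0.673393, Gamma_vvv = 0.000000
  tau = 0.833333: gamma = (-0.027778, -0.458333), gamma' = (-0.333333, -0.250000); Gamma_uuu = -0.481959, Gamma_uuv = -0.301225, Gamma_uvv = 0.000000, Gamma_vuu = -0.985221, Gamma_vuv = -0.615763, Gamma_vvv = 0.000000
  tau = 1.000000: gamma = (-0.083333, -0.500000), gamma' = (-0.333333, -0.250000); Gamma_uuu = -0.523762, Gamma_uuv = -0.327351, Gamma_uvv = 0.000000, Gamma_vuu = -0.895908, Gamma_vuv = -0.559943, Gamma_vvv = 0.000000
step 0: V^u = 1.5000, V^v = -2.0000
step 1: k1 = (0.080688, -0.403439), k2 = (0.009564, -0.396237), k3 = (0.009393, -0.389146), k4 = (-0.046639, -0.361456); V <- V + (h/6)(k1 + 2k2 + 2k3 + k4): V^u = 1.5040, V^v = -2.1298
step 2: k1 = (-0.046706, -0.361970), k2 = (-0.084865, -0.321902), k3 = (-0.084336, -0.319895), k4 = (-0.105870, -0.276527); V <- V + (h/6)(k1 + 2k2 + 2k3 + k4): V^u = 1.4767, V^v = -2.2365
step 3: k1 = (-0.106026, -0.276934), k2 = (-0.115075, -0.235236), k3 = (-0.115417, -0.235935), k4 = (-0.116177, -0.198723); V <- V + (h/6)(k1 + 2k2 + 2k3 + k4): V^u = 1.4388, V^v = -2.3153

Answer: V^u = 1.4388, V^v = -2.3153


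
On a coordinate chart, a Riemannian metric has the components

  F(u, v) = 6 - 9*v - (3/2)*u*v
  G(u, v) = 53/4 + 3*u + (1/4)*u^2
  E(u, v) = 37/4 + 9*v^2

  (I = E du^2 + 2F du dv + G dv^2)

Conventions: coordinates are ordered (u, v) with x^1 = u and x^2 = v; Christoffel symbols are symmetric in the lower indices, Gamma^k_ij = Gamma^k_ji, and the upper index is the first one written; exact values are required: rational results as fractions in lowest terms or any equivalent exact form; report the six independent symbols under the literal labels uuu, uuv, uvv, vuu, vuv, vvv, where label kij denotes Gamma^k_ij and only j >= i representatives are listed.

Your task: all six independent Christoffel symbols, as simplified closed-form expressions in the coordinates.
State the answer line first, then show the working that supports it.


Answer: Gamma_uuu = (-252*u*v^2 - 1512*v^2 + 1008*v)/(37*u^2 + 288*u*v + 444*u + 612*v^2 + 1728*v + 1385), Gamma_uuv = (42*u^2*v + 504*u*v - 24*u + 2124*v - 144)/(37*u^2 + 288*u*v + 444*u + 612*v^2 + 1728*v + 1385), Gamma_uvv = (-7*u^3 - 126*u^2 - 875*u - 2226)/(37*u^2 + 288*u*v + 444*u + 612*v^2 + 1728*v + 1385), Gamma_vuu = (-1512*v^3 - 1554*v)/(37*u^2 + 288*u*v + 444*u + 612*v^2 + 1728*v + 1385), Gamma_vuv = (252*u*v^2 + 37*u + 1512*v^2 - 864*v + 222)/(37*u^2 + 288*u*v + 444*u + 612*v^2 + 1728*v + 1385), Gamma_vvv = (-42*u^2*v - 504*u*v + 168*u - 1512*v + 1008)/(37*u^2 + 288*u*v + 444*u + 612*v^2 + 1728*v + 1385)

E = 37/4 + 9*v^2; F = 6 - 9*v - (3/2)*u*v; G = 53/4 + 3*u + (1/4)*u^2
Gamma^k_ij = (1/2) g^{kl} (d_i g_jl + d_j g_il - d_l g_ij), with g^inv = (1/(EG-F^2)) [[G, -F], [-F, E]]
first partials: E_u = 0, E_v = 18*v, F_u = -(3/2)*v, F_v = -9 - (3/2)*u, G_u = 3 + (1/2)*u, G_v = 0
D = EG - F^2 = 1385/16 + 108*v + (111/4)*u + (153/4)*v^2 + 18*u*v + (37/16)*u^2
expanded: Gamma^u_uu = (G E_u - 2F F_u + F E_v)/(2D), Gamma^u_uv = (G E_v - F G_u)/(2D), Gamma^u_vv = (2G F_v - G G_u - F G_v)/(2D), Gamma^v_uu = (2E F_u - E E_v - F E_u)/(2D), Gamma^v_uv = (E G_u - F E_v)/(2D), Gamma^v_vv = (E G_v - 2F F_v + F G_u)/(2D); substitute and cancel common factors


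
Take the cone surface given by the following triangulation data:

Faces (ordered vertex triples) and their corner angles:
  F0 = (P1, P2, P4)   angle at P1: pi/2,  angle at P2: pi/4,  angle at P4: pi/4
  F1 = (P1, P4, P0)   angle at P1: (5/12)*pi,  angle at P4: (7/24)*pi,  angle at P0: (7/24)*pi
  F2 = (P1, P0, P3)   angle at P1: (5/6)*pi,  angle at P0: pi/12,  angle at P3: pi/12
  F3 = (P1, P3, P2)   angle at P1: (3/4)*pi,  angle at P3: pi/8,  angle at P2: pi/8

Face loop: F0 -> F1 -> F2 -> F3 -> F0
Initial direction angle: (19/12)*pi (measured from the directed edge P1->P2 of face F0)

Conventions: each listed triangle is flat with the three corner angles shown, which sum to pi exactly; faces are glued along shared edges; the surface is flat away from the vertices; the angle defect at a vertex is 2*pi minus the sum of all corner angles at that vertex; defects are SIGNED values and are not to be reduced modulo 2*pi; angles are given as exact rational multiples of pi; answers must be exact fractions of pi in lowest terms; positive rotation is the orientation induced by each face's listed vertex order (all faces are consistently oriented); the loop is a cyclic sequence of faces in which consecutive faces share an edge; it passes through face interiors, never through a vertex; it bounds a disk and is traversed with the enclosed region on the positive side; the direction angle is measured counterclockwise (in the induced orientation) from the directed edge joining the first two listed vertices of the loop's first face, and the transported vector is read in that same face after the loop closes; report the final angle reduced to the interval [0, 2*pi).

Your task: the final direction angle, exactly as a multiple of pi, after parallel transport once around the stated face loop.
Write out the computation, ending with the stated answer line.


enclosed vertex P1: corner angles sum to (5/2)*pi, defect = 2*pi - (5/2)*pi = -pi/2
final direction = starting direction + enclosed defect total, reduced mod 2*pi (induced orientation)
final angle = (19/12)*pi - pi/2 = (13/12)*pi (mod 2*pi)

Answer: final direction angle = (13/12)*pi


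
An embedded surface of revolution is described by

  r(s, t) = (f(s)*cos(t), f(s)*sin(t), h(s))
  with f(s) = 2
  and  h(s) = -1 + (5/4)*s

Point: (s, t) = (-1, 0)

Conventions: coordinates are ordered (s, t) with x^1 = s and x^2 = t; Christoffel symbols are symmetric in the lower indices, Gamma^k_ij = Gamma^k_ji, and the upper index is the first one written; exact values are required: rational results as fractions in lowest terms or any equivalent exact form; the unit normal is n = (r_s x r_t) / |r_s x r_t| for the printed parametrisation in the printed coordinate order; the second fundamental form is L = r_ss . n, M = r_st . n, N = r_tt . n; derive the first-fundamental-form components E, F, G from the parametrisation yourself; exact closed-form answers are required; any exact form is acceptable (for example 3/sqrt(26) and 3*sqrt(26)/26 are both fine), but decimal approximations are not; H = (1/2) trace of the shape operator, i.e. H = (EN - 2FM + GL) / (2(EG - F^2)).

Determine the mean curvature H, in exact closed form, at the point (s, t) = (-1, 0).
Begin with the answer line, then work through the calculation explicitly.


Answer: H = 1/4

f = 2, f' = 0, f'' = 0, h' = 5/4, h'' = 0
E = 25/16, F = 0, G = 4; answer radicand W^2 = 25/16
unnormalised second-form numerators: l = 0, m = 0, n = 5/2; L = l/sqrt(25/16), and similarly M = m/sqrt(W^2), N = n/sqrt(W^2)
H = (E*n - 2*F*m + G*l) / (2*(EG - F^2)*sqrt(W^2)); E*n - 2*F*m + G*l = 125/32, EG - F^2 = 25/4, so H = (5/16)/sqrt(25/16)


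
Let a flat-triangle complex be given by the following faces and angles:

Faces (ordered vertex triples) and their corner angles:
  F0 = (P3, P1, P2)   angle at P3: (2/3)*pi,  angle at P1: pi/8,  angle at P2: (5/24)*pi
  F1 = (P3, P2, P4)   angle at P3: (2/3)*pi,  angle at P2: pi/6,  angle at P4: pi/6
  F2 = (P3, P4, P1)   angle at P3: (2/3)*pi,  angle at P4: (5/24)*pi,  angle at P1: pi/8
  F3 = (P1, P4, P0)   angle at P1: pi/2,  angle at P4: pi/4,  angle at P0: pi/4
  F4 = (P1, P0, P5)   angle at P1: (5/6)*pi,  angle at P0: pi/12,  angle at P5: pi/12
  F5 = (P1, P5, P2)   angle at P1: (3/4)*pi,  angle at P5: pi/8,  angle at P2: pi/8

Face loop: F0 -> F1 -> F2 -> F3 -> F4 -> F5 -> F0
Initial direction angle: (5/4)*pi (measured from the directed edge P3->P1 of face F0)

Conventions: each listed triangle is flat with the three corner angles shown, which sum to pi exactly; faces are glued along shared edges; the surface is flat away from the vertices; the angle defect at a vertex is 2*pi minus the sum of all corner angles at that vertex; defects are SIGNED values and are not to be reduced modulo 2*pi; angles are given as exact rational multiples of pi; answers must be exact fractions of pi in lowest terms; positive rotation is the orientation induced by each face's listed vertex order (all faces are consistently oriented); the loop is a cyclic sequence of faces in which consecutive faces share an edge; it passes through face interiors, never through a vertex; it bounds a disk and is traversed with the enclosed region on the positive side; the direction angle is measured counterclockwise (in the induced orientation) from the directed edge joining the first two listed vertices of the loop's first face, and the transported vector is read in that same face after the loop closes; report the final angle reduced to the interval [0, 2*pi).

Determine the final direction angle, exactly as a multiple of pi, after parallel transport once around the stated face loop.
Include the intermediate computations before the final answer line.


enclosed vertex P1: corner angles sum to (7/3)*pi, defect = 2*pi - (7/3)*pi = -pi/3
enclosed vertex P3: corner angles sum to 2*pi, defect = 2*pi - 2*pi = 0
by Gauss-Bonnet the loop rotates the vector by the enclosed defect sum (positive orientation, mod 2*pi)
final angle = (5/4)*pi - pi/3 = (11/12)*pi (mod 2*pi)

Answer: final direction angle = (11/12)*pi


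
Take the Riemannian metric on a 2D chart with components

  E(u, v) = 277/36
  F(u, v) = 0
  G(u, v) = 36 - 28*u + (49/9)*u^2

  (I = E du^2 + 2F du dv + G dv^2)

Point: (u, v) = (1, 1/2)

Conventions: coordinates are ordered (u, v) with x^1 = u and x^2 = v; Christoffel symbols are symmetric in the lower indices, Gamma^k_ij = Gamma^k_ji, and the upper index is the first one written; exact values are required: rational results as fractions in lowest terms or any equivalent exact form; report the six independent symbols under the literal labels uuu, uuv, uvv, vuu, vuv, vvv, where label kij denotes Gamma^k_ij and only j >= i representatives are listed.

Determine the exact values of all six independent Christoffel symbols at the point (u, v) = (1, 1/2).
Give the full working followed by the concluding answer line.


E = 277/36, F = 0, G = 121/9 at the point
E_u = 0, E_v = 0, F_u = 0, F_v = 0, G_u = -154/9, G_v = 0
EG - F^2 = 33517/324;  g^inv = (324/33517) * [[121/9, 0], [0, 277/36]]
first-kind symbols [ij,l] = (1/2)(d_i g_jl + d_j g_il - d_l g_ij): [uu,u] = E_u/2 = 0, [uu,v] = F_u - E_v/2 = 0, [uv,u] = E_v/2 = 0, [uv,v] = G_u/2 = -77/9, [vv,u] = F_v - G_u/2 = 77/9, [vv,v] = G_v/2 = 0
Gamma^u_ij = (G*[ij,u] - F*[ij,v])/(EG - F^2), Gamma^v_ij = (E*[ij,v] - F*[ij,u])/(EG - F^2)

Answer: Gamma_uuu = 0, Gamma_uuv = 0, Gamma_uvv = 308/277, Gamma_vuu = 0, Gamma_vuv = -7/11, Gamma_vvv = 0


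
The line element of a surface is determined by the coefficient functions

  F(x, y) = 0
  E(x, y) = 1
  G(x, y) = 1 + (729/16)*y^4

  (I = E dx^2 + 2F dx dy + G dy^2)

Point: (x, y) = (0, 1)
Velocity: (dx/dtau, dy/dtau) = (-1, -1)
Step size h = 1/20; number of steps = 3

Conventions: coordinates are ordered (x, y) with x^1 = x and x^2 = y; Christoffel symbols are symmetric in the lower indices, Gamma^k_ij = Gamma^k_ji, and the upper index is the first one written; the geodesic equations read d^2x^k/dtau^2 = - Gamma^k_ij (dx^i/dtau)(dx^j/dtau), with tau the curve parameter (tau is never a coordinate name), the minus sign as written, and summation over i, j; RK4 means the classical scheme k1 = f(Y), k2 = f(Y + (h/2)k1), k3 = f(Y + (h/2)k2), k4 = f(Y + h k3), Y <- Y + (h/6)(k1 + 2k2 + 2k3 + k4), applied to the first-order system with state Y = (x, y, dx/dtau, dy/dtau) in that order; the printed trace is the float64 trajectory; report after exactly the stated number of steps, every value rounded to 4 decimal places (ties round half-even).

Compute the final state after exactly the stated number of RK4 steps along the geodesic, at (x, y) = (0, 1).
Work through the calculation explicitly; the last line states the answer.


f(Y) = (dx/dtau, dy/dtau, -Gamma^x_ij Y'^i Y'^j, -Gamma^y_ij Y'^i Y'^j) with the Gammas evaluated at the stage position; h = 0.050000; intermediate values shown to 6 dp
step 0: x = 0.0000, y = 1.0000, dx/dtau = -1.0000, dy/dtau = -1.0000
step 1:
  k1: at (x, y) = (0.000000, 1.000000), (dx/dtau, dy/dtau) = (-1.000000, -1.000000); Gamma_xxx = 0.000000, Gamma_xxy = 0.000000, Gamma_xyy = 0.000000, Gamma_yxx = 0.000000, Gamma_yxy = 0.000000, Gamma_yyy = 1.957047; k1 = (-1.000000, -1.000000, 0.000000, -1.957047)
  k2: at (x, y) = (-0.025000, 0.975000), (dx/dtau, dy/dtau) = (-1.000000, -1.048926); Gamma_xxx = 0.000000, Gamma_xxy = 0.000000, Gamma_xyy = 0.000000, Gamma_yxx = 0.000000, Gamma_yxy = 0.000000, Gamma_yyy = 2.002644; k2 = (-1.000000, -1.048926, 0.000000, -2.203401)
  k3: at (x, y) = (-0.025000, 0.973777), (dx/dtau, dy/dtau) = (-1.000000, -1.055085); Gamma_xxx = 0.000000, Gamma_xxy = 0.000000, Gamma_xyy = 0.000000, Gamma_yxx = 0.000000, Gamma_yxy = 0.000000, Gamma_yyy = 2.004920; k3 = (-1.000000, -1.055085, 0.000000, -2.231886)
  k4: at (x, y) = (-0.050000, 0.947246), (dx/dtau, dy/dtau) = (-1.000000, -1.111594); Gamma_xxx = 0.000000, Gamma_xxy = 0.000000, Gamma_xyy = 0.000000, Gamma_yxx = 0.000000, Gamma_yxy = 0.000000, Gamma_yyy = 2.055354; k4 = (-1.000000, -1.111594, 0.000000, -2.539681)
  Y <- Y + (h/6)(k1 + 2k2 + 2k3 + k4): x = -0.0500, y = 0.9473, dx/dtau = -1.0000, dy/dtau = -1.1114
step 2:
  k1: at (x, y) = (-0.050000, 0.947337), (dx/dtau, dy/dtau) = (-1.000000, -1.111394); Gamma_xxx = 0.000000, Gamma_xxy = 0.000000, Gamma_xyy = 0.000000, Gamma_yxx = 0.000000, Gamma_yxy = 0.000000, Gamma_yyy = 2.055177; k1 = (-1.000000, -1.111394, 0.000000, -2.538549)
  k2: at (x, y) = (-0.075000, 0.919552), (dx/dtau, dy/dtau) = (-1.000000, -1.174858); Gamma_xxx = 0.000000, Gamma_xxy = 0.000000, Gamma_xyy = 0.000000, Gamma_yxx = 0.000000, Gamma_yxy = 0.000000, Gamma_yyy = 2.110197; k2 = (-1.000000, -1.174858, 0.000000, -2.912687)
  k3: at (x, y) = (-0.075000, 0.917965), (dx/dtau, dy/dtau) = (-1.000000, -1.184211); Gamma_xxx = 0.000000, Gamma_xxy = 0.000000, Gamma_xyy = 0.000000, Gamma_yxx = 0.000000, Gamma_yxy = 0.000000, Gamma_yyy = 2.113408; k3 = (-1.000000, -1.184211, 0.000000, -2.963752)
  k4: at (x, y) = (-0.100000, 0.888126), (dx/dtau, dy/dtau) = (-1.000000, -1.259582); Gamma_xxx = 0.000000, Gamma_xxy = 0.000000, Gamma_xyy = 0.000000, Gamma_yxx = 0.000000, Gamma_yxy = 0.000000, Gamma_yyy = 2.175198; k4 = (-1.000000, -1.259582, 0.000000, -3.451052)
  Y <- Y + (h/6)(k1 + 2k2 + 2k3 + k4): x = -0.1000, y = 0.8883, dx/dtau = -1.0000, dy/dtau = -1.2592
step 3:
  k1: at (x, y) = (-0.100000, 0.888261), (dx/dtau, dy/dtau) = (-1.000000, -1.259248); Gamma_xxx = 0.000000, Gamma_xxy = 0.000000, Gamma_xyy = 0.000000, Gamma_yxx = 0.000000, Gamma_yxy = 0.000000, Gamma_yyy = 2.174913; k1 = (-1.000000, -1.259248, 0.000000, -3.448773)
  k2: at (x, y) = (-0.125000, 0.856779), (dx/dtau, dy/dtau) = (-1.000000, -1.345467); Gamma_xxx = 0.000000, Gamma_xxy = 0.000000, Gamma_xyy = 0.000000, Gamma_yxx = 0.000000, Gamma_yxy = 0.000000, Gamma_yyy = 2.242967; k2 = (-1.000000, -1.345467, 0.000000, -4.060404)
  k3: at (x, y) = (-0.125000, 0.854624), (dx/dtau, dy/dtau) = (-1.000000, -1.360758); Gamma_xxx = 0.000000, Gamma_xxy = 0.000000, Gamma_xyy = 0.000000, Gamma_yxx = 0.000000, Gamma_yxy = 0.000000, Gamma_yyy = 2.247733; k3 = (-1.000000, -1.360758, 0.000000, -4.162044)
  k4: at (x, y) = (-0.150000, 0.820223), (dx/dtau, dy/dtau) = (-1.000000, -1.467350); Gamma_xxx = 0.000000, Gamma_xxy = 0.000000, Gamma_xyy = 0.000000, Gamma_yxx = 0.000000, Gamma_yxy = 0.000000, Gamma_yyy = 2.325591; k4 = (-1.000000, -1.467350, 0.000000, -5.007270)
  Y <- Y + (h/6)(k1 + 2k2 + 2k3 + k4): x = -0.1500, y = 0.8204, dx/dtau = -1.0000, dy/dtau = -1.4668

Answer: x = -0.1500, y = 0.8204, dx/dtau = -1.0000, dy/dtau = -1.4668


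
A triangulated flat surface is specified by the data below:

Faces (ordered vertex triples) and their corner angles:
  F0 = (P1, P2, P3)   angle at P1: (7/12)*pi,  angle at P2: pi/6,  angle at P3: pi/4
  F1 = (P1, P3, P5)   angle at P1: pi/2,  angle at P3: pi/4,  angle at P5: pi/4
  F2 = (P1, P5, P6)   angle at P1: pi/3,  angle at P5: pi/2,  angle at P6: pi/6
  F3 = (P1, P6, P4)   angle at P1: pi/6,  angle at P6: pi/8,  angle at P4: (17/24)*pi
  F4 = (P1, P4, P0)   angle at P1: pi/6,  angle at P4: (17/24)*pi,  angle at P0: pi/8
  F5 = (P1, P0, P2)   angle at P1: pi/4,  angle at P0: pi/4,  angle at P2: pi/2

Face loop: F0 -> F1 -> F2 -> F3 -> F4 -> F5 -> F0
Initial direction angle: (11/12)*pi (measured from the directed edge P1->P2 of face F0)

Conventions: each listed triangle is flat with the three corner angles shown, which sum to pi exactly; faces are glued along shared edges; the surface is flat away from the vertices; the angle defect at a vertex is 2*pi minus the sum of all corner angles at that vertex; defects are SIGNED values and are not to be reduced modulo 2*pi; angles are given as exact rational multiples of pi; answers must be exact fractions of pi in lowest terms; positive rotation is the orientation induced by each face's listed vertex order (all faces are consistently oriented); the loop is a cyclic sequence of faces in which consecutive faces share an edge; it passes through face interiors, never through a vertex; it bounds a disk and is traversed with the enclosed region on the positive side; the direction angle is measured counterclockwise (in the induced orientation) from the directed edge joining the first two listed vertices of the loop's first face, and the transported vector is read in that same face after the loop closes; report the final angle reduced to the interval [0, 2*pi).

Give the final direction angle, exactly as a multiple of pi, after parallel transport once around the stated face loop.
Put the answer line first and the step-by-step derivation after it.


Answer: final direction angle = (11/12)*pi

enclosed vertex P1: corner angles sum to 2*pi, defect = 2*pi - 2*pi = 0
final direction = starting direction + enclosed defect total, reduced mod 2*pi (induced orientation)
final angle = (11/12)*pi + 0 = (11/12)*pi (mod 2*pi)


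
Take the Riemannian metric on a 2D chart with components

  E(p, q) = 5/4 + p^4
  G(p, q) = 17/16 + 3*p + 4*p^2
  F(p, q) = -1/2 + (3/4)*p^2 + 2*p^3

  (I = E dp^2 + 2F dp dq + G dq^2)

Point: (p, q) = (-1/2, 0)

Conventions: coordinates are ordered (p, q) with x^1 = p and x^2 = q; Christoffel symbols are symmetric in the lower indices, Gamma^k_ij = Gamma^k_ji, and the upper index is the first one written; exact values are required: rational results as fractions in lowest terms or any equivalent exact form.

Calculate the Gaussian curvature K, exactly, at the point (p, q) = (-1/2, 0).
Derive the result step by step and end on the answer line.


E = 21/16, F = -9/16, G = 9/16, EG - F^2 = 27/64 at the point
E_p = -1/2, E_q = 0, F_p = 3/4, F_q = 0, G_p = -1, G_q = 0
E_qq = 0, F_pq = 0, G_pp = 8
Brioschi: K = (det M1 - det M2) / (EG - F^2)^2 with the standard first/second-derivative matrices M1, M2.
M1 = [[-E_qq/2 + F_pq - G_pp/2, E_p/2, F_p - E_q/2], [F_q - G_p/2, E, F], [G_q/2, F, G]] = [[-4, -1/4, 3/4], [1/2, 21/16, -9/16], [0, -9/16, 9/16]]; det M1 = -117/64
M2 = [[0, E_q/2, G_p/2], [E_q/2, E, F], [G_p/2, F, G]] = [[0, 0, -1/2], [0, 21/16, -9/16], [-1/2, -9/16, 9/16]]; det M2 = -21/64
det M1 - det M2 = -3/2; K = -3/2 / (27/64)^2 = -2048/243

Answer: K = -2048/243


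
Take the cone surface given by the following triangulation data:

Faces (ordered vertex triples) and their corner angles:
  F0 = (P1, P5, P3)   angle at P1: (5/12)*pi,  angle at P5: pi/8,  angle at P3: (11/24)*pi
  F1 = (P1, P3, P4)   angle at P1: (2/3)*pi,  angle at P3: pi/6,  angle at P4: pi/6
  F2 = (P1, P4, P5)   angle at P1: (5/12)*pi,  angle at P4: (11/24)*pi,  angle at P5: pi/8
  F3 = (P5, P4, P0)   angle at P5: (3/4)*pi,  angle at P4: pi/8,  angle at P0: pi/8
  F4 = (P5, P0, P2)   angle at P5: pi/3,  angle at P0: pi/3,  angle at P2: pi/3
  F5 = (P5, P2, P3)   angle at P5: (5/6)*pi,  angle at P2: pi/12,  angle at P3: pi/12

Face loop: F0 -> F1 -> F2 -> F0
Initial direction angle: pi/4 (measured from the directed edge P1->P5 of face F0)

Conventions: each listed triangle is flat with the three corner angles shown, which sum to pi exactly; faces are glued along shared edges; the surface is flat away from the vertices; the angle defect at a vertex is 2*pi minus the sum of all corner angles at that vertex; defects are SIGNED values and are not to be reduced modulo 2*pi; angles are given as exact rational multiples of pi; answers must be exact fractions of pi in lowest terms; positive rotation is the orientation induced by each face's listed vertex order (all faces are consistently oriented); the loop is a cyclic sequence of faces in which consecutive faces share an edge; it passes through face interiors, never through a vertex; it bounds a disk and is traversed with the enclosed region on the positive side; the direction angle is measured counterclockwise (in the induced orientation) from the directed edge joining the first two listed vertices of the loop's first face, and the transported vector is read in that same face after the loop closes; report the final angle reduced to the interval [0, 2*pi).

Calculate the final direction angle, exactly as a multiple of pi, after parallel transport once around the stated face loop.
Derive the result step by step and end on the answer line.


enclosed vertex P1: corner angles sum to (3/2)*pi, defect = 2*pi - (3/2)*pi = pi/2
transport around the loop rotates by the sum of enclosed defects; add to the initial angle mod 2*pi
final angle = pi/4 + pi/2 = (3/4)*pi (mod 2*pi)

Answer: final direction angle = (3/4)*pi


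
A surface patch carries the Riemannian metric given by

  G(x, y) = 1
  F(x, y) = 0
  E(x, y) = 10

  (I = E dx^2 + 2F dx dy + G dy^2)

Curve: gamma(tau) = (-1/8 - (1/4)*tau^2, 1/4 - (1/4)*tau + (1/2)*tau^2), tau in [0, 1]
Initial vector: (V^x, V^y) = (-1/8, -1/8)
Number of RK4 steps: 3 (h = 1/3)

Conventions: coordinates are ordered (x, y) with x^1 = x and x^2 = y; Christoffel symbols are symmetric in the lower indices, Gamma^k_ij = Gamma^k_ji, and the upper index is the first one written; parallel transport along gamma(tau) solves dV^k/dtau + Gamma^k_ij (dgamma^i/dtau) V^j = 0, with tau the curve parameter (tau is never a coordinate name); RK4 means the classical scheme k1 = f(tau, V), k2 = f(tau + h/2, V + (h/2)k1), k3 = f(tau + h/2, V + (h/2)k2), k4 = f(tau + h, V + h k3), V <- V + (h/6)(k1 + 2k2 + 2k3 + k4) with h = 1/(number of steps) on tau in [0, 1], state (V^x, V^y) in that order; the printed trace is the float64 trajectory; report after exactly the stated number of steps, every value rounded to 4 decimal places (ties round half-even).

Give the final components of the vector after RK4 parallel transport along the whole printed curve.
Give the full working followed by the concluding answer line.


gamma'(tau) = (-(1/2)*tau, -1/4 + tau); f(tau, V)^k = -Gamma^k_ij(gamma(tau)) gamma'^i(tau) V^j; h = 1/3; intermediate values shown to 6 dp
curve data and Christoffel symbols at the stage parameters:
  tau = 0.000000: gamma = (-0.125000, 0.250000), gamma' = (0.000000, -0.250000); Gamma_xxx = 0.000000, Gamma_xxy = 0.000000, Gamma_xyy = 0.000000, Gamma_yxx = 0.000000, Gamma_yxy = 0.000000, Gamma_yyy = 0.000000
  tau = 0.166667: gamma = (-0.131944, 0.222222), gamma' = (-0.083333, -0.083333); Gamma_xxx = 0.000000, Gamma_xxy = 0.000000, Gamma_xyy = 0.000000, Gamma_yxx = 0.000000, Gamma_yxy = 0.000000, Gamma_yyy = 0.000000
  tau = 0.333333: gamma = (-0.152778, 0.222222), gamma' = (-0.166667, 0.083333); Gamma_xxx = 0.000000, Gamma_xxy = 0.000000, Gamma_xyy = 0.000000, Gamma_yxx = 0.000000, Gamma_yxy = 0.000000, Gamma_yyy = 0.000000
  tau = 0.500000: gamma = (-0.187500, 0.250000), gamma' = (-0.250000, 0.250000); Gamma_xxx = 0.000000, Gamma_xxy = 0.000000, Gamma_xyy = 0.000000, Gamma_yxx = 0.000000, Gamma_yxy = 0.000000, Gamma_yyy = 0.000000
  tau = 0.666667: gamma = (-0.236111, 0.305556), gamma' = (-0.333333, 0.416667); Gamma_xxx = 0.000000, Gamma_xxy = 0.000000, Gamma_xyy = 0.000000, Gamma_yxx = 0.000000, Gamma_yxy = 0.000000, Gamma_yyy = 0.000000
  tau = 0.833333: gamma = (-0.298611, 0.388889), gamma' = (-0.416667, 0.583333); Gamma_xxx = 0.000000, Gamma_xxy = 0.000000, Gamma_xyy = 0.000000, Gamma_yxx = 0.000000, Gamma_yxy = 0.000000, Gamma_yyy = 0.000000
  tau = 1.000000: gamma = (-0.375000, 0.500000), gamma' = (-0.500000, 0.750000); Gamma_xxx = 0.000000, Gamma_xxy = 0.000000, Gamma_xyy = 0.000000, Gamma_yxx = 0.000000, Gamma_yxy = 0.000000, Gamma_yyy = 0.000000
step 0: V^x = -0.1250, V^y = -0.1250
step 1: k1 = (0.000000, 0.000000), k2 = (0.000000, 0.000000), k3 = (0.000000, 0.000000), k4 = (0.000000, 0.000000); V <- V + (h/6)(k1 + 2k2 + 2k3 + k4): V^x = -0.1250, V^y = -0.1250
step 2: k1 = (0.000000, 0.000000), k2 = (0.000000, 0.000000), k3 = (0.000000, 0.000000), k4 = (0.000000, 0.000000); V <- V + (h/6)(k1 + 2k2 + 2k3 + k4): V^x = -0.1250, V^y = -0.1250
step 3: k1 = (0.000000, 0.000000), k2 = (0.000000, 0.000000), k3 = (0.000000, 0.000000), k4 = (0.000000, 0.000000); V <- V + (h/6)(k1 + 2k2 + 2k3 + k4): V^x = -0.1250, V^y = -0.1250

Answer: V^x = -0.1250, V^y = -0.1250


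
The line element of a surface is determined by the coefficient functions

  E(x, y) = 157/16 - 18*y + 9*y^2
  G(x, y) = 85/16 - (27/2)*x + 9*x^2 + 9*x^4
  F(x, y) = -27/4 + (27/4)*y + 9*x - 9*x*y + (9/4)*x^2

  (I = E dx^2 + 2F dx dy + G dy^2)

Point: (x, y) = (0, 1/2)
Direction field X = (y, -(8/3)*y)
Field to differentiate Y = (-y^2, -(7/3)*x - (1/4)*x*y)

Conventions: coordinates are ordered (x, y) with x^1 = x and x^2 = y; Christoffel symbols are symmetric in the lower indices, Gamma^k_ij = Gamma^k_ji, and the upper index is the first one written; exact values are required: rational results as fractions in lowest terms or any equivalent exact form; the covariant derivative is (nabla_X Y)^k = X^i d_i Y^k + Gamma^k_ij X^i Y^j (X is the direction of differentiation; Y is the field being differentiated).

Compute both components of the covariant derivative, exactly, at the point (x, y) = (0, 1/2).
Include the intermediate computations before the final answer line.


E = 49/16, F = -27/8, G = 85/16 at the point
E_x = 0, E_y = -9, F_x = 9/2, F_y = 27/4, G_x = -27/2, G_y = 0
EG - F^2 = 1249/256;  g^inv = (256/1249) * [[85/16, 27/8], [27/8, 49/16]]
first-kind symbols [ij,l] = (1/2)(d_i g_jl + d_j g_il - d_l g_ij): [xx,x] = E_x/2 = 0, [xx,y] = F_x - E_y/2 = 9, [xy,x] = E_y/2 = -9/2, [xy,y] = G_x/2 = -27/4, [yy,x] = F_y - G_x/2 = 27/2, [yy,y] = G_y/2 = 0
Gamma^x_ij = (G*[ij,x] - F*[ij,y])/(EG - F^2), Gamma^y_ij = (E*[ij,y] - F*[ij,x])/(EG - F^2)
Gamma_xxx = 7776/1249, Gamma_xxy = -11952/1249, Gamma_xyy = 18360/1249, Gamma_yxx = 7056/1249, Gamma_yxy = -9180/1249, Gamma_yyy = 11664/1249
X = (1/2, -4/3), Y = (-1/4, 0) at the point

Answer: (nabla_X Y)^x = -9872/3747, (nabla_X Y)^y = -262907/59952


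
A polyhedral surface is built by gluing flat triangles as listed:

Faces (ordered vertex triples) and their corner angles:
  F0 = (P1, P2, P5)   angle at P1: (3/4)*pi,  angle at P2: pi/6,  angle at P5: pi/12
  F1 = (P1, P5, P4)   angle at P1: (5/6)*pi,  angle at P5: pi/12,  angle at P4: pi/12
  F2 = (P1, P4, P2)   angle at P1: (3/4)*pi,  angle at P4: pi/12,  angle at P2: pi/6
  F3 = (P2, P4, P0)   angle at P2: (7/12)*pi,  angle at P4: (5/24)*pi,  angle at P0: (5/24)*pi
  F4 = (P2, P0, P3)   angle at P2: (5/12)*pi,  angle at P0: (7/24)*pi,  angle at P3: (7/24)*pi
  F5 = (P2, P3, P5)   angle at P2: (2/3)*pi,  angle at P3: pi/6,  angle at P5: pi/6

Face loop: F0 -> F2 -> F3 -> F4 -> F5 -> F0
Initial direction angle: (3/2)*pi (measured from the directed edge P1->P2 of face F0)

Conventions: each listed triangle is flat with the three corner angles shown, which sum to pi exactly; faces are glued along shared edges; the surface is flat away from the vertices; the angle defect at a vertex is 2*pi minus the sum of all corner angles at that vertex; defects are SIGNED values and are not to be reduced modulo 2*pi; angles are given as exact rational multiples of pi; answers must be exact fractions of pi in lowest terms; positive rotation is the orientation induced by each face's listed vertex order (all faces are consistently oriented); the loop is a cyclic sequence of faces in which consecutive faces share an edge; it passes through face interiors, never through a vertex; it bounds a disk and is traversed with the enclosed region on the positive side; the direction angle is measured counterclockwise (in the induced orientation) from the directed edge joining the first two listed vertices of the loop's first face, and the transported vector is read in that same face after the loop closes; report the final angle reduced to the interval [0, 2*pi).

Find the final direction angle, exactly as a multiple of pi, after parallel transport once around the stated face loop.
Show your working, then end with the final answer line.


enclosed vertex P2: corner angles sum to 2*pi, defect = 2*pi - 2*pi = 0
by Gauss-Bonnet the loop rotates the vector by the enclosed defect sum (positive orientation, mod 2*pi)
final angle = (3/2)*pi + 0 = (3/2)*pi (mod 2*pi)

Answer: final direction angle = (3/2)*pi
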